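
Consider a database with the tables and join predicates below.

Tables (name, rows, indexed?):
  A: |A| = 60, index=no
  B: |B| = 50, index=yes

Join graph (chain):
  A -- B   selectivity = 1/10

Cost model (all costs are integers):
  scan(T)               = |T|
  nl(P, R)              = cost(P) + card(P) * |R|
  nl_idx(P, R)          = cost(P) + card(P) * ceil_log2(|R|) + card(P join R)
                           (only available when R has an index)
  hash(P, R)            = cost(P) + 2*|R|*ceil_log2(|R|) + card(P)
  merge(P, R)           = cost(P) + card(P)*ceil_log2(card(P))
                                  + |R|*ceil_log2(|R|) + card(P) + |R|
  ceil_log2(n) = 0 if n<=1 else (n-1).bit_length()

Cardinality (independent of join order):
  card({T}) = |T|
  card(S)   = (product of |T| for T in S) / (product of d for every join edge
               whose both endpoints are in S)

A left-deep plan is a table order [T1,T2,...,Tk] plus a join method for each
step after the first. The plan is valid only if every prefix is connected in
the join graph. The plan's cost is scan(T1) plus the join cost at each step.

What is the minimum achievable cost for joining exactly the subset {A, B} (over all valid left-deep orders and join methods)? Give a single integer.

Selinger DP over subsets of {A,B}:
  {A}: scan cost=60, card=60
  {B}: scan cost=50, card=50
  {AB}: card=300; try (B,hash)→720, (B,nl_idx)→720, (A,hash)→820, (A,merge)→820, (B,merge)→830, (A,nl)→3050 …(+1); best=720 via (B,hash)

720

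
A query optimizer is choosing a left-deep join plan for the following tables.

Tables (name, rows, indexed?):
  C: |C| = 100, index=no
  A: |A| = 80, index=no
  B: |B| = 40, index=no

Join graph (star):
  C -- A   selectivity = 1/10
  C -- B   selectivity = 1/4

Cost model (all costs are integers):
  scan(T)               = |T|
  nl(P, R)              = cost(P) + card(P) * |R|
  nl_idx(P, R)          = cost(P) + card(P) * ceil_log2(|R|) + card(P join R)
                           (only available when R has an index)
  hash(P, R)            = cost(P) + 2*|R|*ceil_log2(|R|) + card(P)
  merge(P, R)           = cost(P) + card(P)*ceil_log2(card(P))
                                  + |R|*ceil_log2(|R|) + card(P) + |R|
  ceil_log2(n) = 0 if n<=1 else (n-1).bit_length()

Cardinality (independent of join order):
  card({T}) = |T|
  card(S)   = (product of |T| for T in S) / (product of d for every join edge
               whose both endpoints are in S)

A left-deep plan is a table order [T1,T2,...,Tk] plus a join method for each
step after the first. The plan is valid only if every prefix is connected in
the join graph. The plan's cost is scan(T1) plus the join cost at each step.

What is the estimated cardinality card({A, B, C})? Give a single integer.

Tables in S: A(80), B(40), C(100)
Edges inside S: C-A(d=10), C-B(d=4)
numerator = 80 * 40 * 100 = 320000
denominator = 10 * 4 = 40
card(S) = 320000 / 40 = 8000

8000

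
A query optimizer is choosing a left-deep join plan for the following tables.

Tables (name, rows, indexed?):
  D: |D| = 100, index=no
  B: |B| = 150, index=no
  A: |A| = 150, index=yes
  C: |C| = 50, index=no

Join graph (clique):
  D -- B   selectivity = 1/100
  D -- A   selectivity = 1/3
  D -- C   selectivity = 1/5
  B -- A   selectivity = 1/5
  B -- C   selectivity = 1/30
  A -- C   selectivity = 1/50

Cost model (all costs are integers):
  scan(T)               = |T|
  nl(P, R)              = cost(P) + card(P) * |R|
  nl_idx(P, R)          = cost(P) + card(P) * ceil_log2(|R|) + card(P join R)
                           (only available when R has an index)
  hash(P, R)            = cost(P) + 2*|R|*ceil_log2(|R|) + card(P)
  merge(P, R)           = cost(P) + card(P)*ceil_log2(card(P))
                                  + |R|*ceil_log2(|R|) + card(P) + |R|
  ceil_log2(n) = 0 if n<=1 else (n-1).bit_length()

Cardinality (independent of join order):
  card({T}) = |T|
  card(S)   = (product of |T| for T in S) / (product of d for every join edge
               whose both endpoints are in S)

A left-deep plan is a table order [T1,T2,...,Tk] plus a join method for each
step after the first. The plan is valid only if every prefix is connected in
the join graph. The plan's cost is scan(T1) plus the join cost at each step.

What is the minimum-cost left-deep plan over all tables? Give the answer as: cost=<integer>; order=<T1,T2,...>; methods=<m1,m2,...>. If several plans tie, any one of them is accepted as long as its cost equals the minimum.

cost=2860; order=B,D,C,A; methods=hash,hash,nl_idx

Selinger DP (subsets sized 1..n):
  {D}: scan cost=100, card=100
  {B}: scan cost=150, card=150
  {A}: scan cost=150, card=150
  {C}: scan cost=50, card=50
  {BD}: card=150; try (D,hash)→1700, (B,merge)→2250, (D,merge)→2300, (B,hash)→2600, (B,nl)→15100, (D,nl)→15150; best=1700 via (D,hash)
  {AD}: card=5000; try (D,hash)→1700, (A,merge)→2250, (D,merge)→2300, (A,hash)→2600, (A,nl_idx)→5900, (A,nl)→15100 …(+1); best=1700 via (D,hash)
  {CD}: card=1000; try (C,hash)→800, (D,merge)→1200, (C,merge)→1250, (D,hash)→1500, (D,nl)→5050, (C,nl)→5100; best=800 via (C,hash)
  {AB}: card=4500; try (B,hash)→2700, (A,hash)→2700, (B,merge)→2850, (A,merge)→2850, (A,nl_idx)→5850, (B,nl)→22650 …(+1); best=2700 via (B,hash)
  {BC}: card=250; try (C,hash)→900, (B,merge)→1750, (C,merge)→1850, (B,hash)→2500, (B,nl)→7550, (C,nl)→7650; best=900 via (C,hash)
  {AC}: card=150; try (A,nl_idx)→600, (C,hash)→900, (A,merge)→1750, (C,merge)→1850, (A,hash)→2500, (A,nl)→7550 …(+1); best=600 via (A,nl_idx)
  {ABD}: card=1500; try (A,hash)→4250, (A,merge)→4400, (A,nl_idx)→4400, (D,hash)→8600, (B,hash)→9100, (A,nl)→24200 …(+4); best=4250 via (A,hash)
  {BCD}: card=50; try (C,hash)→2450, (D,hash)→2550, (C,merge)→3400, (D,merge)→3950, (B,hash)→4200, (C,nl)→9200 …(+3); best=2450 via (C,hash)
  {ACD}: card=1000; try (D,hash)→2150, (D,merge)→2750, (A,hash)→4200, (C,hash)→7300, (A,nl_idx)→9800, (A,merge)→13150 …(+4); best=2150 via (D,hash)
  {ABC}: card=150; try (A,nl_idx)→3050, (B,hash)→3150, (B,merge)→3300, (A,hash)→3550, (A,merge)→4500, (C,hash)→7800 …(+4); best=3050 via (A,nl_idx)
  {ABCD}: card=10; try (A,nl_idx)→2860, (A,merge)→4150, (D,hash)→4600, (A,hash)→4900, (D,merge)→5200, (B,hash)→5550 …(+7); best=2860 via (A,nl_idx)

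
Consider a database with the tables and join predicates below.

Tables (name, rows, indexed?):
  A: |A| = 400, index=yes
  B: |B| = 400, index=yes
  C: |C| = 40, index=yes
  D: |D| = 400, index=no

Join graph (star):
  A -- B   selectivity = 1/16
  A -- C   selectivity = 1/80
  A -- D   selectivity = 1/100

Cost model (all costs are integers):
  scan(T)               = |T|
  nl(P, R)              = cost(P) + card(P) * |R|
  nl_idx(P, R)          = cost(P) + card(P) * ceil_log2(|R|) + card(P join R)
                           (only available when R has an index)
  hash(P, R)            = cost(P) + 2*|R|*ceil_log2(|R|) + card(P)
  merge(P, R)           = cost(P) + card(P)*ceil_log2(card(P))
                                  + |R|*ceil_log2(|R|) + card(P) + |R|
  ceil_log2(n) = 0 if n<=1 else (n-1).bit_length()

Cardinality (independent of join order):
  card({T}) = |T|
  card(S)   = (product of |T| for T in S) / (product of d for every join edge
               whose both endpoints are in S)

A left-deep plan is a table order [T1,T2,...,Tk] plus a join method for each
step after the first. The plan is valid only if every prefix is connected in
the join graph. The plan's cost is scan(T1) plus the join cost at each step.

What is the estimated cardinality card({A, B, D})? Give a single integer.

Tables in S: A(400), B(400), D(400)
Edges inside S: A-B(d=16), A-D(d=100)
numerator = 400 * 400 * 400 = 64000000
denominator = 16 * 100 = 1600
card(S) = 64000000 / 1600 = 40000

40000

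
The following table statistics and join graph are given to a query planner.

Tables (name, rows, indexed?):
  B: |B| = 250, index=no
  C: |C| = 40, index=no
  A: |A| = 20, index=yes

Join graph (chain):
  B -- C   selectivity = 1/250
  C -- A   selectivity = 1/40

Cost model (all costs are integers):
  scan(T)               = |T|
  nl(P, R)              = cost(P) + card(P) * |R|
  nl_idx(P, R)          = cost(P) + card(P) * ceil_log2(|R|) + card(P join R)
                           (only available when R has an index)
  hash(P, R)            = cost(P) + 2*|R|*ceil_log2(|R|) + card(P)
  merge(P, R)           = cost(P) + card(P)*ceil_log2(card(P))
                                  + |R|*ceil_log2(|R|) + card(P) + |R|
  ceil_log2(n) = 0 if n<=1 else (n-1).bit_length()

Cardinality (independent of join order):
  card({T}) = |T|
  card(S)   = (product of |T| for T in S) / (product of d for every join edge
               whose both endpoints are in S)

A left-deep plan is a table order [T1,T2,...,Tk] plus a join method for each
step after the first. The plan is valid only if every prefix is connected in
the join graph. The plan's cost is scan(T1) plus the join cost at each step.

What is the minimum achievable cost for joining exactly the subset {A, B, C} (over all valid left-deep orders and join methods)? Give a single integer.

Selinger DP over subsets of {A,B,C}:
  {B}: scan cost=250, card=250
  {C}: scan cost=40, card=40
  {A}: scan cost=20, card=20
  {BC}: card=40; try (C,hash)→980, (B,merge)→2570, (C,merge)→2780, (B,hash)→4080, (B,nl)→10040, (C,nl)→10250; best=980 via (C,hash)
  {AC}: card=20; try (A,nl_idx)→260, (A,hash)→280, (C,merge)→420, (A,merge)→440, (C,hash)→520, (C,nl)→820 …(+1); best=260 via (A,nl_idx)
  {ABC}: card=20; try (A,nl_idx)→1200, (A,hash)→1220, (A,merge)→1380, (A,nl)→1780, (B,merge)→2630, (B,hash)→4280 …(+1); best=1200 via (A,nl_idx)

1200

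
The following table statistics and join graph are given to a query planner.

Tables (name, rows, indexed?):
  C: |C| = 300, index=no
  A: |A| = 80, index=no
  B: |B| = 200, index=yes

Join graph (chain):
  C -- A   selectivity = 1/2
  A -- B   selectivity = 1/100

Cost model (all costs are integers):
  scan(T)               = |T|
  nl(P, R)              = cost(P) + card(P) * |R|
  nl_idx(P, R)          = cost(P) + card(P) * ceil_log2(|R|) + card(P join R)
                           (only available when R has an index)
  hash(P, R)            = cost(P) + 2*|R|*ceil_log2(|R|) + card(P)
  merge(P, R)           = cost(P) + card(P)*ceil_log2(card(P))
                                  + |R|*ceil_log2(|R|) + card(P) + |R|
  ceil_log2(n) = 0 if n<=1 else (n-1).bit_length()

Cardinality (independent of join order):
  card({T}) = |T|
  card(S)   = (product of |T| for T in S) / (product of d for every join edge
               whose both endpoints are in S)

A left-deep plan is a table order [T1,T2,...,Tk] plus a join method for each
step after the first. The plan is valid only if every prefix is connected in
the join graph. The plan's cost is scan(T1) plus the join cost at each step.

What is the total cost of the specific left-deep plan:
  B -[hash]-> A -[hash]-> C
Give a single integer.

step 1: scan B: cost=200, card=200
step 2: join A via hash
    card(P join A) = 200*80/(100) = 160
    cost = 200 + 2*80*7 + 200 = 1520
step 3: join C via hash
    card(P join C) = 160*300/(2) = 24000
    cost = 1520 + 2*300*9 + 160 = 7080

7080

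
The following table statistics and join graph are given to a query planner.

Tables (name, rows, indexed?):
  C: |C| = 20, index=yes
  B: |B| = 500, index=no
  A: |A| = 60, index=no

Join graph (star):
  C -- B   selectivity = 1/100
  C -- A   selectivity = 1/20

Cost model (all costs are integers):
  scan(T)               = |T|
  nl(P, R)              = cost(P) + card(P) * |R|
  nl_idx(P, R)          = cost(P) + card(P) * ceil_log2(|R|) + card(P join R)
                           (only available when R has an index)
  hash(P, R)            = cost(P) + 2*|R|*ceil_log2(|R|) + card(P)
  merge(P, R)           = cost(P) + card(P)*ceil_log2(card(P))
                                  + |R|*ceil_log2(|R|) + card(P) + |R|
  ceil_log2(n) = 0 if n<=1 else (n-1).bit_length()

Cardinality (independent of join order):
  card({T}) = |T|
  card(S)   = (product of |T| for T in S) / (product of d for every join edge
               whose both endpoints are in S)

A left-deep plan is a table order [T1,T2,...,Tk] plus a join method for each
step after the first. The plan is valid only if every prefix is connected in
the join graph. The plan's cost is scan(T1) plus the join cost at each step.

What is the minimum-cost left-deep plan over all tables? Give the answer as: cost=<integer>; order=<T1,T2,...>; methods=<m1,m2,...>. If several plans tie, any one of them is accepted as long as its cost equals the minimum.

Selinger DP (subsets sized 1..n):
  {C}: scan cost=20, card=20
  {B}: scan cost=500, card=500
  {A}: scan cost=60, card=60
  {BC}: card=100; try (C,hash)→1200, (C,nl_idx)→3100, (B,merge)→5140, (C,merge)→5620, (B,hash)→9040, (B,nl)→10020 …(+1); best=1200 via (C,hash)
  {AC}: card=60; try (C,hash)→320, (C,nl_idx)→420, (A,merge)→560, (C,merge)→600, (A,hash)→760, (A,nl)→1220 …(+1); best=320 via (C,hash)
  {ABC}: card=300; try (A,hash)→2020, (A,merge)→2420, (B,merge)→5740, (A,nl)→7200, (B,hash)→9380, (B,nl)→30320; best=2020 via (A,hash)

cost=2020; order=B,C,A; methods=hash,hash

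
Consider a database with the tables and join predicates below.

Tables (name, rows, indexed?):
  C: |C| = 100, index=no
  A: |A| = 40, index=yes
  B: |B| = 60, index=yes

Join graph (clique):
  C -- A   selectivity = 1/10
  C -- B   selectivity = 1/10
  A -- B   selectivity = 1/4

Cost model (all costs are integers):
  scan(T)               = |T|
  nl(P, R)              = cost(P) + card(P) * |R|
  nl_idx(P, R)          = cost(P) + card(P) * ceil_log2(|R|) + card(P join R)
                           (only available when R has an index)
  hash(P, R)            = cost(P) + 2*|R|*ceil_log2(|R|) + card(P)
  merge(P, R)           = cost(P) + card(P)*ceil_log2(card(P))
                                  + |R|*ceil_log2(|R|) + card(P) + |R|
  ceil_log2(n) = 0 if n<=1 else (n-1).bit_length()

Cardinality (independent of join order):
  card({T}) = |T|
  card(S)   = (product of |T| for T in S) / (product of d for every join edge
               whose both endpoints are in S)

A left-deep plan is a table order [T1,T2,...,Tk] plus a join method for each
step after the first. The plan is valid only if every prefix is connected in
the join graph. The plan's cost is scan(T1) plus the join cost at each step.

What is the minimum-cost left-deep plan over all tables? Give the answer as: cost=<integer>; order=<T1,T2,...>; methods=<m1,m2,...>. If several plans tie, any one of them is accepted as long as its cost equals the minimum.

Selinger DP (subsets sized 1..n):
  {C}: scan cost=100, card=100
  {A}: scan cost=40, card=40
  {B}: scan cost=60, card=60
  {AC}: card=400; try (A,hash)→680, (A,nl_idx)→1100, (C,merge)→1120, (A,merge)→1180, (C,hash)→1480, (C,nl)→4040 …(+1); best=680 via (A,hash)
  {BC}: card=600; try (B,hash)→920, (C,merge)→1280, (B,nl_idx)→1300, (B,merge)→1320, (C,hash)→1520, (C,nl)→6060 …(+1); best=920 via (B,hash)
  {AB}: card=600; try (A,hash)→600, (B,merge)→740, (A,merge)→760, (B,hash)→800, (B,nl_idx)→880, (A,nl_idx)→1020 …(+2); best=600 via (A,hash)
  {ABC}: card=600; try (B,hash)→1800, (A,hash)→2000, (C,hash)→2600, (B,nl_idx)→3680, (B,merge)→5100, (A,nl_idx)→5120 …(+5); best=1800 via (B,hash)

cost=1800; order=C,A,B; methods=hash,hash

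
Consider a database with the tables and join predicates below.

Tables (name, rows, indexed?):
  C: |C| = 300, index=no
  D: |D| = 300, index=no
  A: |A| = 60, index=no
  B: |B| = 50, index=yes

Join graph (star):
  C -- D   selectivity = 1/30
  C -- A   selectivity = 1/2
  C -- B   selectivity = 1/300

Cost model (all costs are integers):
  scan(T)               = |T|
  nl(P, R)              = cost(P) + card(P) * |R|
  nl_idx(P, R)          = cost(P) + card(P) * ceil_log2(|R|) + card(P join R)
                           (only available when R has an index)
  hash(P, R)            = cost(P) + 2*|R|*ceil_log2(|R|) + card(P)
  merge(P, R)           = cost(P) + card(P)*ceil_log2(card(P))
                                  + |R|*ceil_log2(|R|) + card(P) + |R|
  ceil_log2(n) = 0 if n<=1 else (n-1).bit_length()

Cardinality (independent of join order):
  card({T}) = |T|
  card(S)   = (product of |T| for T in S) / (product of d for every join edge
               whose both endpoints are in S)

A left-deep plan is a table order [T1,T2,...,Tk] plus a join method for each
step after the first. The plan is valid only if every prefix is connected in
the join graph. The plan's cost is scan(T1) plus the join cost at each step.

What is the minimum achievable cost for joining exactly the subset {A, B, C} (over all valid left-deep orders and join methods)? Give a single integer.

Selinger DP over subsets of {A,B,C}:
  {C}: scan cost=300, card=300
  {A}: scan cost=60, card=60
  {B}: scan cost=50, card=50
  {AC}: card=9000; try (A,hash)→1320, (C,merge)→3480, (A,merge)→3720, (C,hash)→5520, (C,nl)→18060, (A,nl)→18300; best=1320 via (A,hash)
  {BC}: card=50; try (B,hash)→1200, (B,nl_idx)→2150, (C,merge)→3400, (B,merge)→3650, (C,hash)→5500, (C,nl)→15050 …(+1); best=1200 via (B,hash)
  {ABC}: card=1500; try (A,hash)→1970, (A,merge)→1970, (A,nl)→4200, (B,hash)→10920, (B,nl_idx)→56820, (B,merge)→136670 …(+1); best=1970 via (A,hash)

1970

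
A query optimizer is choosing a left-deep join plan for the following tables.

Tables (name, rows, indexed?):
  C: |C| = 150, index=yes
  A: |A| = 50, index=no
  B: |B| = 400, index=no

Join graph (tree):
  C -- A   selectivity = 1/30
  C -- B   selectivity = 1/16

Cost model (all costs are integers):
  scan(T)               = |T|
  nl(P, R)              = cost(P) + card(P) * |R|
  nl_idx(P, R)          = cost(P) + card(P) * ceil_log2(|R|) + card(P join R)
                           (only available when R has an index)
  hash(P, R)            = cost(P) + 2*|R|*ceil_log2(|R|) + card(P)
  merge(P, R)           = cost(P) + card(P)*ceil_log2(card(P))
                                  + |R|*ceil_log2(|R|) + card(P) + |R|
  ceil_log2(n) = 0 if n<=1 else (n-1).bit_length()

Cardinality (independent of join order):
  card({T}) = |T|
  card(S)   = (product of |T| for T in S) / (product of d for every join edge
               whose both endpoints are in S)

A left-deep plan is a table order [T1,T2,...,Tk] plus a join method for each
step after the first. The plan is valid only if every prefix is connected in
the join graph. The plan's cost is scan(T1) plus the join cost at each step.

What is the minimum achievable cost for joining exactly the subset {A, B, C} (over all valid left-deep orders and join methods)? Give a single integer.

Selinger DP over subsets of {A,B,C}:
  {C}: scan cost=150, card=150
  {A}: scan cost=50, card=50
  {B}: scan cost=400, card=400
  {AC}: card=250; try (C,nl_idx)→700, (A,hash)→900, (C,merge)→1750, (A,merge)→1850, (C,hash)→2500, (C,nl)→7550 …(+1); best=700 via (C,nl_idx)
  {BC}: card=3750; try (C,hash)→3200, (B,merge)→5500, (C,merge)→5750, (C,nl_idx)→7350, (B,hash)→7500, (B,nl)→60150 …(+1); best=3200 via (C,hash)
  {ABC}: card=6250; try (B,merge)→6950, (A,hash)→7550, (B,hash)→8150, (A,merge)→52300, (B,nl)→100700, (A,nl)→190700; best=6950 via (B,merge)

6950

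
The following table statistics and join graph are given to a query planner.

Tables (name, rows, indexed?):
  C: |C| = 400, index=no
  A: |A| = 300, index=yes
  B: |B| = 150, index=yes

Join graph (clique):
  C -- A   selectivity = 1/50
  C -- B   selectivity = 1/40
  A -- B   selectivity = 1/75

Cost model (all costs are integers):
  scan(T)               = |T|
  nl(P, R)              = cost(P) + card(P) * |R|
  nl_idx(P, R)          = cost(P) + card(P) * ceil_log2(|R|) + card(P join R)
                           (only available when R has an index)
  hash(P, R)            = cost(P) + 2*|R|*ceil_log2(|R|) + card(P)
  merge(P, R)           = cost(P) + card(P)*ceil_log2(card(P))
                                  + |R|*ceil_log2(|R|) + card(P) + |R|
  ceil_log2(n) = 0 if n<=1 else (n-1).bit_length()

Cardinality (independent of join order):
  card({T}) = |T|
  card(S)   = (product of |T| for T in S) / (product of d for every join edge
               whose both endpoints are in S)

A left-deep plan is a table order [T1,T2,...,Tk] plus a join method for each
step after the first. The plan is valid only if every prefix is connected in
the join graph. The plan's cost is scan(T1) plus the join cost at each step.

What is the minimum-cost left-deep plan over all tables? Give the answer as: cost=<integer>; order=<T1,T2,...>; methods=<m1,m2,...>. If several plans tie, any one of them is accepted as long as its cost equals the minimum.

Selinger DP (subsets sized 1..n):
  {C}: scan cost=400, card=400
  {A}: scan cost=300, card=300
  {B}: scan cost=150, card=150
  {AC}: card=2400; try (A,hash)→6200, (A,nl_idx)→6400, (C,merge)→7300, (A,merge)→7400, (C,hash)→7800, (C,nl)→120300 …(+1); best=6200 via (A,hash)
  {BC}: card=1500; try (B,hash)→3200, (B,nl_idx)→5100, (C,merge)→5500, (B,merge)→5750, (C,hash)→7500, (C,nl)→60150 …(+1); best=3200 via (B,hash)
  {AB}: card=600; try (A,nl_idx)→2100, (B,hash)→3000, (B,nl_idx)→3300, (A,merge)→4500, (B,merge)→4650, (A,hash)→5700 …(+2); best=2100 via (A,nl_idx)
  {ABC}: card=120; try (C,hash)→9900, (A,hash)→10100, (B,hash)→11000, (C,merge)→12700, (A,nl_idx)→16820, (A,merge)→24200 …(+5); best=9900 via (C,hash)

cost=9900; order=B,A,C; methods=nl_idx,hash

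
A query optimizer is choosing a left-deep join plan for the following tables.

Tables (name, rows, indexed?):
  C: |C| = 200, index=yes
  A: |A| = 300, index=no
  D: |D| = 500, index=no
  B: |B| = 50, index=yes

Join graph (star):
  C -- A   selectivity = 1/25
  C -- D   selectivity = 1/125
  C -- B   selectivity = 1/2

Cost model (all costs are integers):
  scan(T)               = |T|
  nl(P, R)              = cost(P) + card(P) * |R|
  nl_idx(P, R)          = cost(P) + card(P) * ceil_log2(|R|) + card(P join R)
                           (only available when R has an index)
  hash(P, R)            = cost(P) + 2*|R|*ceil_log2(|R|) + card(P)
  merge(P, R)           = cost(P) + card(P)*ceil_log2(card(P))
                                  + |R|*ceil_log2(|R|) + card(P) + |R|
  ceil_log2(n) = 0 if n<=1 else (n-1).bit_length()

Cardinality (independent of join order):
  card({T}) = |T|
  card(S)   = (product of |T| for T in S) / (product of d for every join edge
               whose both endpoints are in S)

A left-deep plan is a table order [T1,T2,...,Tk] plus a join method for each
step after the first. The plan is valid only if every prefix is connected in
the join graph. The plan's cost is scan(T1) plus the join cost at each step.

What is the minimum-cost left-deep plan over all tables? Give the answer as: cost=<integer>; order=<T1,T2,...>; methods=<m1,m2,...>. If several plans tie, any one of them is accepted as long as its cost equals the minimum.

Selinger DP (subsets sized 1..n):
  {C}: scan cost=200, card=200
  {A}: scan cost=300, card=300
  {D}: scan cost=500, card=500
  {B}: scan cost=50, card=50
  {AC}: card=2400; try (C,hash)→3800, (A,merge)→5000, (C,merge)→5100, (C,nl_idx)→5100, (A,hash)→5800, (A,nl)→60200 …(+1); best=3800 via (C,hash)
  {CD}: card=800; try (C,hash)→4200, (C,nl_idx)→5300, (D,merge)→7000, (C,merge)→7300, (D,hash)→9400, (D,nl)→100200 …(+1); best=4200 via (C,hash)
  {BC}: card=5000; try (B,hash)→1000, (C,merge)→2200, (B,merge)→2350, (C,hash)→3300, (C,nl_idx)→5450, (B,nl_idx)→6400 …(+2); best=1000 via (B,hash)
  {ACD}: card=9600; try (A,hash)→10400, (D,hash)→15200, (A,merge)→16000, (D,merge)→40000, (A,nl)→244200, (D,nl)→1203800; best=10400 via (A,hash)
  {ABC}: card=60000; try (B,hash)→6800, (A,hash)→11400, (B,merge)→35350, (A,merge)→74000, (B,nl_idx)→78200, (B,nl)→123800 …(+1); best=6800 via (B,hash)
  {BCD}: card=20000; try (B,hash)→5600, (B,merge)→13350, (D,hash)→15000, (B,nl_idx)→29000, (B,nl)→44200, (D,merge)→76000 …(+1); best=5600 via (B,hash)
  {ABCD}: card=240000; try (B,hash)→20600, (A,hash)→31000, (D,hash)→75800, (B,merge)→154750, (B,nl_idx)→308000, (A,merge)→328600 …(+4); best=20600 via (B,hash)

cost=20600; order=D,C,A,B; methods=hash,hash,hash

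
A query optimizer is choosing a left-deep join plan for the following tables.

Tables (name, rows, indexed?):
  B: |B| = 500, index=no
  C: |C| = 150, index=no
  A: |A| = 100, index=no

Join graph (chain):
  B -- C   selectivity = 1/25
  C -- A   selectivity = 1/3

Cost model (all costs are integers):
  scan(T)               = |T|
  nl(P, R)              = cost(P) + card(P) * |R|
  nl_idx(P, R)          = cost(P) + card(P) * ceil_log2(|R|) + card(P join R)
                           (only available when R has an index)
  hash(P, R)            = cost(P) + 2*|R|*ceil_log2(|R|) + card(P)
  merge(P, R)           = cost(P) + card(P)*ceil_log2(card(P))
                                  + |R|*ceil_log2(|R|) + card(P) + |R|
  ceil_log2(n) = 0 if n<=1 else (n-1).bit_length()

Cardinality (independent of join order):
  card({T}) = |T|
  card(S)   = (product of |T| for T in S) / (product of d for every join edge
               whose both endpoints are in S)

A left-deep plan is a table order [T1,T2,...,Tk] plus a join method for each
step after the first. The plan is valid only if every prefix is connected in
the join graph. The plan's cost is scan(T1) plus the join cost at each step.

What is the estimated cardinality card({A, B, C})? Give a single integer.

Tables in S: A(100), B(500), C(150)
Edges inside S: B-C(d=25), C-A(d=3)
numerator = 100 * 500 * 150 = 7500000
denominator = 25 * 3 = 75
card(S) = 7500000 / 75 = 100000

100000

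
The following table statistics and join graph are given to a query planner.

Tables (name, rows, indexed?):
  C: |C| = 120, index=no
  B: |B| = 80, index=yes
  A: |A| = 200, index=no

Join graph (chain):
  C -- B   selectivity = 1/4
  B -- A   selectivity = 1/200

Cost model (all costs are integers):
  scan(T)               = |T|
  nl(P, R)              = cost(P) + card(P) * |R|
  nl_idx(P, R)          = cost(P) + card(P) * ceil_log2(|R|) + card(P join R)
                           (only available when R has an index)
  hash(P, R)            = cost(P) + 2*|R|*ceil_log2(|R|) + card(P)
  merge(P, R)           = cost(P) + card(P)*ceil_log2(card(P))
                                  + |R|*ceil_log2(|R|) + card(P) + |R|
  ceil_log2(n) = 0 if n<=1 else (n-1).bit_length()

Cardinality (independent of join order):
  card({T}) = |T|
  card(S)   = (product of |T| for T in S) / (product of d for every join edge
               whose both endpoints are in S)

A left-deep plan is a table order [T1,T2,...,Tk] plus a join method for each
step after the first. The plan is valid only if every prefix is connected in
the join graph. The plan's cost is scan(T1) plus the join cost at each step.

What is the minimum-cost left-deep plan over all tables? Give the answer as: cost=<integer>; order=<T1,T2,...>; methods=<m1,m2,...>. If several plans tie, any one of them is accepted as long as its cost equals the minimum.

Selinger DP (subsets sized 1..n):
  {C}: scan cost=120, card=120
  {B}: scan cost=80, card=80
  {A}: scan cost=200, card=200
  {BC}: card=2400; try (B,hash)→1360, (C,merge)→1680, (B,merge)→1720, (C,hash)→1840, (B,nl_idx)→3360, (C,nl)→9680 …(+1); best=1360 via (B,hash)
  {AB}: card=80; try (B,hash)→1520, (B,nl_idx)→1680, (A,merge)→2520, (B,merge)→2640, (A,hash)→3360, (A,nl)→16080 …(+1); best=1520 via (B,hash)
  {ABC}: card=2400; try (C,merge)→3120, (C,hash)→3280, (A,hash)→6960, (C,nl)→11120, (A,merge)→34360, (A,nl)→481360; best=3120 via (C,merge)

cost=3120; order=A,B,C; methods=hash,merge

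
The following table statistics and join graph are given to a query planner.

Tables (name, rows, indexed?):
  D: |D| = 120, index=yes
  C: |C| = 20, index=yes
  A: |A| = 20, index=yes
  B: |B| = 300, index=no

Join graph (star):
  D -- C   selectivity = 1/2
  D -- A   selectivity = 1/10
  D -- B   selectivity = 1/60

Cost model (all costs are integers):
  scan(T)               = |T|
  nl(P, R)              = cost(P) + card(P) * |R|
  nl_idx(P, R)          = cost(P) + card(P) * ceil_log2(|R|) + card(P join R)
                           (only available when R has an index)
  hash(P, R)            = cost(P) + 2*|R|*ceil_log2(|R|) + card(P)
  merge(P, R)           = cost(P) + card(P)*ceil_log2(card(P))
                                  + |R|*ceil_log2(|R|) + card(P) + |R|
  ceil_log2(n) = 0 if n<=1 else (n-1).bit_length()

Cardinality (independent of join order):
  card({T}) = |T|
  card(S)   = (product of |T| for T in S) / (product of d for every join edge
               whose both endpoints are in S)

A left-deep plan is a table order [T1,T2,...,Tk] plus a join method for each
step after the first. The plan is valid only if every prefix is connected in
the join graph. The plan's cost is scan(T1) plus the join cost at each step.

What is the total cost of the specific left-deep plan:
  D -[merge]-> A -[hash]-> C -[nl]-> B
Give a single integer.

721640

step 1: scan D: cost=120, card=120
step 2: join A via merge
    card(P join A) = 120*20/(10) = 240
    cost = 120 + 120*7 + 20*5 + 120 + 20 = 1200
step 3: join C via hash
    card(P join C) = 240*20/(2) = 2400
    cost = 1200 + 2*20*5 + 240 = 1640
step 4: join B via nl
    card(P join B) = 2400*300/(60) = 12000
    cost = 1640 + 2400*300 = 721640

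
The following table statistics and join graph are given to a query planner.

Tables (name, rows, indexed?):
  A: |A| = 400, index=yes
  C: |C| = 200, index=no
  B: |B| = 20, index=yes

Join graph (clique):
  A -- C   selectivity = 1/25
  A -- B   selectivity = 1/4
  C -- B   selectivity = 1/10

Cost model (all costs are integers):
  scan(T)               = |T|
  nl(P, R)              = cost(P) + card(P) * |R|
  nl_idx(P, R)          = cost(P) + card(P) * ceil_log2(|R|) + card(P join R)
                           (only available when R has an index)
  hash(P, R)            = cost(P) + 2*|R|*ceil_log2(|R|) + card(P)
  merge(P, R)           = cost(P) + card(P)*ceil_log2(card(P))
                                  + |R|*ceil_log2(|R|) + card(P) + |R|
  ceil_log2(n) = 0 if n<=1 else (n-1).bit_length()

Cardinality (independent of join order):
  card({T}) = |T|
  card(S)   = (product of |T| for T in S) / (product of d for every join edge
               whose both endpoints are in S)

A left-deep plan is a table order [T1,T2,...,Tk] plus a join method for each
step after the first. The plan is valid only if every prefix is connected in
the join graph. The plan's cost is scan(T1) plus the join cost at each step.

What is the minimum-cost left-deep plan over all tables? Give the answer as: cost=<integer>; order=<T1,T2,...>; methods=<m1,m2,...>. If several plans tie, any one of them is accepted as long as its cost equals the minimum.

Selinger DP (subsets sized 1..n):
  {A}: scan cost=400, card=400
  {C}: scan cost=200, card=200
  {B}: scan cost=20, card=20
  {AC}: card=3200; try (C,hash)→4000, (A,nl_idx)→5200, (A,merge)→6000, (C,merge)→6200, (A,hash)→7600, (A,nl)→80200 …(+1); best=4000 via (C,hash)
  {AB}: card=2000; try (B,hash)→1000, (A,nl_idx)→2200, (A,merge)→4140, (B,nl_idx)→4400, (B,merge)→4520, (A,hash)→7240 …(+2); best=1000 via (B,hash)
  {BC}: card=400; try (B,hash)→600, (B,nl_idx)→1600, (C,merge)→1940, (B,merge)→2120, (C,hash)→3240, (C,nl)→4020 …(+1); best=600 via (B,hash)
  {ABC}: card=1600; try (A,nl_idx)→5800, (C,hash)→6200, (B,hash)→7400, (A,hash)→8200, (A,merge)→8600, (B,nl_idx)→21600 …(+5); best=5800 via (A,nl_idx)

cost=5800; order=C,B,A; methods=hash,nl_idx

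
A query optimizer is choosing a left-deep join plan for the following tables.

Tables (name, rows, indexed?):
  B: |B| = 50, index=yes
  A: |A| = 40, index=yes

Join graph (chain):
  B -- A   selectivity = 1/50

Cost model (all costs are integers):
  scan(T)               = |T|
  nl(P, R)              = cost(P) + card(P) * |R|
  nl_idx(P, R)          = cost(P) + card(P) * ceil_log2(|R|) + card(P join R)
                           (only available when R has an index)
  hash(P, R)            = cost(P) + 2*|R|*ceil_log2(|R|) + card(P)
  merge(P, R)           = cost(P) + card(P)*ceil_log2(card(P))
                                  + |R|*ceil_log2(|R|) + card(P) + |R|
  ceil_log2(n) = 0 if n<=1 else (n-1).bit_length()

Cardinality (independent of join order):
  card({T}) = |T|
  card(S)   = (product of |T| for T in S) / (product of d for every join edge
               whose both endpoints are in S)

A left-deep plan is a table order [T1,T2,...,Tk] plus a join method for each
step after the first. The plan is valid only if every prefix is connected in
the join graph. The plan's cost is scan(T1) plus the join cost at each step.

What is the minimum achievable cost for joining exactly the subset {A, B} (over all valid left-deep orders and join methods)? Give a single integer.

Selinger DP over subsets of {A,B}:
  {B}: scan cost=50, card=50
  {A}: scan cost=40, card=40
  {AB}: card=40; try (B,nl_idx)→320, (A,nl_idx)→390, (A,hash)→580, (B,merge)→670, (B,hash)→680, (A,merge)→680 …(+2); best=320 via (B,nl_idx)

320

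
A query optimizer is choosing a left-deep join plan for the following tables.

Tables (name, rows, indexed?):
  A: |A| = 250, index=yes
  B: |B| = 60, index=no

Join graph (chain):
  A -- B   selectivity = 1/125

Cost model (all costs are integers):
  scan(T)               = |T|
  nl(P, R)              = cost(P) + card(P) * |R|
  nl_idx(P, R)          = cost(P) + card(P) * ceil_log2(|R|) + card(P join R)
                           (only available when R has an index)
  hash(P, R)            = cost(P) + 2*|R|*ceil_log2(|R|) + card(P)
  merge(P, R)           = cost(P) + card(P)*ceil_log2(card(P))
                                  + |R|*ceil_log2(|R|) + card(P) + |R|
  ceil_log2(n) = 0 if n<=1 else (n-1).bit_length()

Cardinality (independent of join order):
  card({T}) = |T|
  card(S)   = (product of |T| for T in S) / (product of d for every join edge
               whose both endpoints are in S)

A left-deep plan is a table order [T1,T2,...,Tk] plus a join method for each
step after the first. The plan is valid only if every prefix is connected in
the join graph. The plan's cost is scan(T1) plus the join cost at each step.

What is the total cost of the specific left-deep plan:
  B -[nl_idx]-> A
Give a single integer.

660

step 1: scan B: cost=60, card=60
step 2: join A via nl_idx
    card(P join A) = 60*250/(125) = 120
    cost = 60 + 60*8 + 120 = 660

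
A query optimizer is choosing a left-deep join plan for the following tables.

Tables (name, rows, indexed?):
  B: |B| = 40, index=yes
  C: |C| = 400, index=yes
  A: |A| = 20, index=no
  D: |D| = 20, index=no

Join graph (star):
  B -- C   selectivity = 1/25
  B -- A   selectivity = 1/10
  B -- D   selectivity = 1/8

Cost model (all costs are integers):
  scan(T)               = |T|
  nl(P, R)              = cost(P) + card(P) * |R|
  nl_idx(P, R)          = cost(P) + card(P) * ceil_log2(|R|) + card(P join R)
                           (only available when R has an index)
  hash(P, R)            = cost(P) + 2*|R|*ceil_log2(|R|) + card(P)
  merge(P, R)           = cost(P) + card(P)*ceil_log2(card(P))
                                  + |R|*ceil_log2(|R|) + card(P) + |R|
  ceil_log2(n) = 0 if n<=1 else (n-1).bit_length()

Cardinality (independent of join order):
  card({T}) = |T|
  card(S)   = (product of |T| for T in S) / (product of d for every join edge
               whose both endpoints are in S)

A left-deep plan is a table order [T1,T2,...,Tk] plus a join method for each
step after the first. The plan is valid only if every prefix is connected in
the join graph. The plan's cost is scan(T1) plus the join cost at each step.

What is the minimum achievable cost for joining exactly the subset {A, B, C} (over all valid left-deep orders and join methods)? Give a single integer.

1880

Selinger DP over subsets of {A,B,C}:
  {B}: scan cost=40, card=40
  {C}: scan cost=400, card=400
  {A}: scan cost=20, card=20
  {BC}: card=640; try (C,nl_idx)→1040, (B,hash)→1280, (B,nl_idx)→3440, (C,merge)→4320, (B,merge)→4680, (C,hash)→7280 …(+2); best=1040 via (C,nl_idx)
  {AB}: card=80; try (B,nl_idx)→220, (A,hash)→280, (B,merge)→420, (A,merge)→440, (B,hash)→520, (B,nl)→820 …(+1); best=220 via (B,nl_idx)
  {ABC}: card=1280; try (A,hash)→1880, (C,nl_idx)→2220, (C,merge)→4860, (C,hash)→7500, (A,merge)→8200, (A,nl)→13840 …(+1); best=1880 via (A,hash)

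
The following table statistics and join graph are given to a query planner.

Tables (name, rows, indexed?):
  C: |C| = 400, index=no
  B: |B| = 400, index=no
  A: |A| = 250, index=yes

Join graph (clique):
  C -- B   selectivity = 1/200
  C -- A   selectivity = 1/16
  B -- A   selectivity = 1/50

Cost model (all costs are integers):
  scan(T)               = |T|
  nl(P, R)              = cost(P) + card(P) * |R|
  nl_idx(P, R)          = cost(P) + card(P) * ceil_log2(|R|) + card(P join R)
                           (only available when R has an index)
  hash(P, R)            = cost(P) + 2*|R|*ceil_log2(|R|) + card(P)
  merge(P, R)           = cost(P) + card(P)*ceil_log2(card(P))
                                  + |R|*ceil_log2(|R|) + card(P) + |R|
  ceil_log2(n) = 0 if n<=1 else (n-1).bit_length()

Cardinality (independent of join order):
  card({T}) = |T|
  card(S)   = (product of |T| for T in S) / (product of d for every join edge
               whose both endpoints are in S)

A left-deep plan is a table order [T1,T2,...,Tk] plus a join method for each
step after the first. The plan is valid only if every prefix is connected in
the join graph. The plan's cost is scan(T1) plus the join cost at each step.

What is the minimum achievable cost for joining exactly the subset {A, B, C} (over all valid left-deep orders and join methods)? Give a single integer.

12800

Selinger DP over subsets of {A,B,C}:
  {C}: scan cost=400, card=400
  {B}: scan cost=400, card=400
  {A}: scan cost=250, card=250
  {BC}: card=800; try (C,hash)→8000, (B,hash)→8000, (C,merge)→8400, (B,merge)→8400, (C,nl)→160400, (B,nl)→160400; best=8000 via (C,hash)
  {AC}: card=6250; try (A,hash)→4800, (C,merge)→6500, (A,merge)→6650, (C,hash)→7700, (A,nl_idx)→9850, (C,nl)→100250 …(+1); best=4800 via (A,hash)
  {AB}: card=2000; try (A,hash)→4800, (A,nl_idx)→5600, (B,merge)→6500, (A,merge)→6650, (B,hash)→7700, (B,nl)→100250 …(+1); best=4800 via (A,hash)
  {ABC}: card=250; try (A,hash)→12800, (C,hash)→14000, (A,nl_idx)→14650, (B,hash)→18250, (A,merge)→19050, (C,merge)→32800 …(+4); best=12800 via (A,hash)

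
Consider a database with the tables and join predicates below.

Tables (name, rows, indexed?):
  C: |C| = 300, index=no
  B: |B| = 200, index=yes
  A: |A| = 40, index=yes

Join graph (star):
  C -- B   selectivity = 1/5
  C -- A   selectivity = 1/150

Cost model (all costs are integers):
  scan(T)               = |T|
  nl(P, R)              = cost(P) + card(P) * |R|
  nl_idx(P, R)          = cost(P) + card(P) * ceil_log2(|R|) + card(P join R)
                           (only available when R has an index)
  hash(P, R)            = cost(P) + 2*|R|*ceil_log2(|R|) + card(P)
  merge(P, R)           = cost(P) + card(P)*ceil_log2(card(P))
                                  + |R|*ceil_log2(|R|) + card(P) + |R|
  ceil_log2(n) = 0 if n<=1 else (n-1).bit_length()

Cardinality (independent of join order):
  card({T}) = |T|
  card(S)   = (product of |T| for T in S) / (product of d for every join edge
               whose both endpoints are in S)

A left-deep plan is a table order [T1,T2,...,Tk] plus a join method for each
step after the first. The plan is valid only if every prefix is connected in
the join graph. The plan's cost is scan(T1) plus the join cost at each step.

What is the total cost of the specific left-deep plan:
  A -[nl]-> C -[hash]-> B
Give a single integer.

step 1: scan A: cost=40, card=40
step 2: join C via nl
    card(P join C) = 40*300/(150) = 80
    cost = 40 + 40*300 = 12040
step 3: join B via hash
    card(P join B) = 80*200/(5) = 3200
    cost = 12040 + 2*200*8 + 80 = 15320

15320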